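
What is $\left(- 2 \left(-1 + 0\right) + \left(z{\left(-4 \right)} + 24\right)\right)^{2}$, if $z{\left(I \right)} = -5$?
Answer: $441$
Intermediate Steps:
$\left(- 2 \left(-1 + 0\right) + \left(z{\left(-4 \right)} + 24\right)\right)^{2} = \left(- 2 \left(-1 + 0\right) + \left(-5 + 24\right)\right)^{2} = \left(\left(-2\right) \left(-1\right) + 19\right)^{2} = \left(2 + 19\right)^{2} = 21^{2} = 441$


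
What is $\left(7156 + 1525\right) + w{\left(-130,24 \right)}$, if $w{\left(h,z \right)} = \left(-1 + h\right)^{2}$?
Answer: $25842$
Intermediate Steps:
$\left(7156 + 1525\right) + w{\left(-130,24 \right)} = \left(7156 + 1525\right) + \left(-1 - 130\right)^{2} = 8681 + \left(-131\right)^{2} = 8681 + 17161 = 25842$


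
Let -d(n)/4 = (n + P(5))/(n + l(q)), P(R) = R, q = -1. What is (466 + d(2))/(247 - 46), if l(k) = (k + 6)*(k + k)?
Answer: 313/134 ≈ 2.3358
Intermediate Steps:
l(k) = 2*k*(6 + k) (l(k) = (6 + k)*(2*k) = 2*k*(6 + k))
d(n) = -4*(5 + n)/(-10 + n) (d(n) = -4*(n + 5)/(n + 2*(-1)*(6 - 1)) = -4*(5 + n)/(n + 2*(-1)*5) = -4*(5 + n)/(n - 10) = -4*(5 + n)/(-10 + n))
(466 + d(2))/(247 - 46) = (466 + 4*(-5 - 1*2)/(-10 + 2))/(247 - 46) = (466 + 4*(-5 - 2)/(-8))/201 = (466 + 4*(-1/8)*(-7))*(1/201) = (466 + 7/2)*(1/201) = (939/2)*(1/201) = 313/134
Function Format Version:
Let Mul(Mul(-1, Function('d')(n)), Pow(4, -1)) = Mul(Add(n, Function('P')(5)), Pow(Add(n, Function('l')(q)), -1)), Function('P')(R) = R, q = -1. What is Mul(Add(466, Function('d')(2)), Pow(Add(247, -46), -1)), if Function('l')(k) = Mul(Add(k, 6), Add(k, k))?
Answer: Rational(313, 134) ≈ 2.3358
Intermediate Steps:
Function('l')(k) = Mul(2, k, Add(6, k)) (Function('l')(k) = Mul(Add(6, k), Mul(2, k)) = Mul(2, k, Add(6, k)))
Function('d')(n) = Mul(-4, Pow(Add(-10, n), -1), Add(5, n)) (Function('d')(n) = Mul(-4, Mul(Add(n, 5), Pow(Add(n, Mul(2, -1, Add(6, -1))), -1))) = Mul(-4, Mul(Add(5, n), Pow(Add(n, Mul(2, -1, 5)), -1))) = Mul(-4, Mul(Add(5, n), Pow(Add(n, -10), -1))) = Mul(-4, Mul(Add(5, n), Pow(Add(-10, n), -1))) = Mul(-4, Mul(Pow(Add(-10, n), -1), Add(5, n))) = Mul(-4, Pow(Add(-10, n), -1), Add(5, n)))
Mul(Add(466, Function('d')(2)), Pow(Add(247, -46), -1)) = Mul(Add(466, Mul(4, Pow(Add(-10, 2), -1), Add(-5, Mul(-1, 2)))), Pow(Add(247, -46), -1)) = Mul(Add(466, Mul(4, Pow(-8, -1), Add(-5, -2))), Pow(201, -1)) = Mul(Add(466, Mul(4, Rational(-1, 8), -7)), Rational(1, 201)) = Mul(Add(466, Rational(7, 2)), Rational(1, 201)) = Mul(Rational(939, 2), Rational(1, 201)) = Rational(313, 134)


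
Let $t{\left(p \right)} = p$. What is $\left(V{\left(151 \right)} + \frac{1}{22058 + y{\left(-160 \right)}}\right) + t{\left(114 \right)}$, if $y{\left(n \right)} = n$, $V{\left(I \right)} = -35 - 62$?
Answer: $\frac{372267}{21898} \approx 17.0$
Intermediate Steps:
$V{\left(I \right)} = -97$
$\left(V{\left(151 \right)} + \frac{1}{22058 + y{\left(-160 \right)}}\right) + t{\left(114 \right)} = \left(-97 + \frac{1}{22058 - 160}\right) + 114 = \left(-97 + \frac{1}{21898}\right) + 114 = - \frac{2124105}{21898} + 114 = \frac{372267}{21898}$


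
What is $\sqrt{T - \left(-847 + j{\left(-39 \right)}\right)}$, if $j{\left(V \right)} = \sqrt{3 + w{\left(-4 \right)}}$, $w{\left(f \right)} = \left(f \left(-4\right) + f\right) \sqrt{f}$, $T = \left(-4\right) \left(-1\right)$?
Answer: $\sqrt{851 - \sqrt{3} \sqrt{1 + 8 i}} \approx 29.109 - 0.05591 i$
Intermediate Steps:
$T = 4$
$w{\left(f \right)} = - 3 f^{\frac{3}{2}}$ ($w{\left(f \right)} = \left(- 4 f + f\right) \sqrt{f} = - 3 f \sqrt{f} = - 3 f^{\frac{3}{2}}$)
$j{\left(V \right)} = \sqrt{3 + 24 i}$ ($j{\left(V \right)} = \sqrt{3 - 3 \left(-4\right)^{\frac{3}{2}}} = \sqrt{3 - 3 \left(- 8 i\right)} = \sqrt{3 + 24 i}$)
$\sqrt{T - \left(-847 + j{\left(-39 \right)}\right)} = \sqrt{4 + \left(847 - \sqrt{3 + 24 i}\right)} = \sqrt{851 - \sqrt{3 + 24 i}}$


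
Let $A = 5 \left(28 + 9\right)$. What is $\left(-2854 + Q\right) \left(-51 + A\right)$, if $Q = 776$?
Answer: $-278452$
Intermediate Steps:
$A = 185$ ($A = 5 \cdot 37 = 185$)
$\left(-2854 + Q\right) \left(-51 + A\right) = \left(-2854 + 776\right) \left(-51 + 185\right) = \left(-2078\right) 134 = -278452$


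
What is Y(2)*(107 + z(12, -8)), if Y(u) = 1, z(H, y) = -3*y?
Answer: 131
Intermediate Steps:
Y(2)*(107 + z(12, -8)) = 1*(107 - 3*(-8)) = 1*(107 + 24) = 1*131 = 131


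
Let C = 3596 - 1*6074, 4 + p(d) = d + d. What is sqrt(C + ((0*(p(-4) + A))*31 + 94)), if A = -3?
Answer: 4*I*sqrt(149) ≈ 48.826*I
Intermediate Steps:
p(d) = -4 + 2*d (p(d) = -4 + (d + d) = -4 + 2*d)
C = -2478 (C = 3596 - 6074 = -2478)
sqrt(C + ((0*(p(-4) + A))*31 + 94)) = sqrt(-2478 + ((0*((-4 + 2*(-4)) - 3))*31 + 94)) = sqrt(-2478 + ((0*((-4 - 8) - 3))*31 + 94)) = sqrt(-2478 + ((0*(-12 - 3))*31 + 94)) = sqrt(-2478 + ((0*(-15))*31 + 94)) = sqrt(-2478 + (0*31 + 94)) = sqrt(-2478 + (0 + 94)) = sqrt(-2478 + 94) = sqrt(-2384) = 4*I*sqrt(149)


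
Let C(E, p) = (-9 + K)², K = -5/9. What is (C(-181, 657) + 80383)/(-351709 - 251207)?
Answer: -6518419/48836196 ≈ -0.13348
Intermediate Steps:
K = -5/9 (K = -5*⅑ = -5/9 ≈ -0.55556)
C(E, p) = 7396/81 (C(E, p) = (-9 - 5/9)² = (-86/9)² = 7396/81)
(C(-181, 657) + 80383)/(-351709 - 251207) = (7396/81 + 80383)/(-351709 - 251207) = (6518419/81)/(-602916) = (6518419/81)*(-1/602916) = -6518419/48836196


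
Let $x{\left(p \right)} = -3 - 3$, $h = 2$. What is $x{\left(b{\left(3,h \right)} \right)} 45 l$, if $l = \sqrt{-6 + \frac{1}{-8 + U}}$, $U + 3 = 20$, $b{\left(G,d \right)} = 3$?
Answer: $- 90 i \sqrt{53} \approx - 655.21 i$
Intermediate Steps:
$U = 17$ ($U = -3 + 20 = 17$)
$x{\left(p \right)} = -6$
$l = \frac{i \sqrt{53}}{3}$ ($l = \sqrt{-6 + \frac{1}{-8 + 17}} = \sqrt{-6 + \frac{1}{9}} = \sqrt{- \frac{53}{9}} = \frac{i \sqrt{53}}{3} \approx 2.4267 i$)
$x{\left(b{\left(3,h \right)} \right)} 45 l = \left(-6\right) 45 \frac{i \sqrt{53}}{3} = - 270 \frac{i \sqrt{53}}{3} = - 90 i \sqrt{53}$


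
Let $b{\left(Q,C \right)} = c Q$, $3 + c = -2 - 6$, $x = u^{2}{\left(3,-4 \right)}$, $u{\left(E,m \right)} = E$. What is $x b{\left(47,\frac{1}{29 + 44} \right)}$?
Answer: $-4653$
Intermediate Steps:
$x = 9$ ($x = 3^{2} = 9$)
$c = -11$ ($c = -3 - 8 = -11$)
$b{\left(Q,C \right)} = - 11 Q$
$x b{\left(47,\frac{1}{29 + 44} \right)} = 9 \left(\left(-11\right) 47\right) = 9 \left(-517\right) = -4653$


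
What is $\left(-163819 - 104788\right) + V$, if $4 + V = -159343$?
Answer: $-427954$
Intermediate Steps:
$V = -159347$ ($V = -4 - 159343 = -159347$)
$\left(-163819 - 104788\right) + V = \left(-163819 - 104788\right) - 159347 = -268607 - 159347 = -427954$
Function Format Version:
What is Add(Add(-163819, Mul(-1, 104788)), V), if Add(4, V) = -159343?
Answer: -427954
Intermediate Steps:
V = -159347 (V = Add(-4, -159343) = -159347)
Add(Add(-163819, Mul(-1, 104788)), V) = Add(Add(-163819, Mul(-1, 104788)), -159347) = Add(Add(-163819, -104788), -159347) = Add(-268607, -159347) = -427954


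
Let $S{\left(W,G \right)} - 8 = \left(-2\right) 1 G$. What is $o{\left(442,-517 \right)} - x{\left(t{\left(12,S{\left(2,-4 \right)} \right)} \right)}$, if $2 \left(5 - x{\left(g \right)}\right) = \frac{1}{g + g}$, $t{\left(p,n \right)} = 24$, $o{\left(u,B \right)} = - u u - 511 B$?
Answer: $\frac{6606529}{96} \approx 68818.0$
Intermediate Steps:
$o{\left(u,B \right)} = - u^{2} - 511 B$
$S{\left(W,G \right)} = 8 - 2 G$ ($S{\left(W,G \right)} = 8 + \left(-2\right) 1 G = 8 - 2 G$)
$x{\left(g \right)} = 5 - \frac{1}{4 g}$ ($x{\left(g \right)} = 5 - \frac{1}{2 \left(g + g\right)} = 5 - \frac{1}{2 \cdot 2 g} = 5 - \frac{\frac{1}{2} \frac{1}{g}}{2} = 5 - \frac{1}{4 g}$)
$o{\left(442,-517 \right)} - x{\left(t{\left(12,S{\left(2,-4 \right)} \right)} \right)} = \left(- 442^{2} - -264187\right) - \left(5 - \frac{1}{4 \cdot 24}\right) = \left(\left(-1\right) 195364 + 264187\right) - \left(5 - \frac{1}{96}\right) = \left(-195364 + 264187\right) - \left(5 - \frac{1}{96}\right) = 68823 - \frac{479}{96} = \frac{6606529}{96}$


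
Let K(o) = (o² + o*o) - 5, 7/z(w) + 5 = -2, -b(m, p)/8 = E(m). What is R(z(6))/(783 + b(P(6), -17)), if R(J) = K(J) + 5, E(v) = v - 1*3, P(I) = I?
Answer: 2/759 ≈ 0.0026350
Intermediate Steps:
E(v) = -3 + v (E(v) = v - 3 = -3 + v)
b(m, p) = 24 - 8*m (b(m, p) = -8*(-3 + m) = 24 - 8*m)
z(w) = -1 (z(w) = 7/(-5 - 2) = 7/(-7) = 7*(-⅐) = -1)
K(o) = -5 + 2*o² (K(o) = (o² + o²) - 5 = 2*o² - 5 = -5 + 2*o²)
R(J) = 2*J² (R(J) = (-5 + 2*J²) + 5 = 2*J²)
R(z(6))/(783 + b(P(6), -17)) = (2*(-1)²)/(783 + (24 - 8*6)) = (2*1)/(783 + (24 - 48)) = 2/(783 - 24) = 2/759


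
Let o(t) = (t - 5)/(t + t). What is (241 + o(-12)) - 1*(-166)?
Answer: 9785/24 ≈ 407.71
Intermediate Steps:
o(t) = (-5 + t)/(2*t) (o(t) = (-5 + t)/((2*t)) = (-5 + t)*(1/(2*t)) = (-5 + t)/(2*t))
(241 + o(-12)) - 1*(-166) = (241 + (½)*(-5 - 12)/(-12)) - 1*(-166) = (241 + (½)*(-1/12)*(-17)) + 166 = (241 + 17/24) + 166 = 5801/24 + 166 = 9785/24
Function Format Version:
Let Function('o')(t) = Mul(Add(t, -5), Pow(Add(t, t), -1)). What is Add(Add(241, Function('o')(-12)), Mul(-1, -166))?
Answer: Rational(9785, 24) ≈ 407.71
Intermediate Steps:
Function('o')(t) = Mul(Rational(1, 2), Pow(t, -1), Add(-5, t)) (Function('o')(t) = Mul(Add(-5, t), Pow(Mul(2, t), -1)) = Mul(Add(-5, t), Mul(Rational(1, 2), Pow(t, -1))) = Mul(Rational(1, 2), Pow(t, -1), Add(-5, t)))
Add(Add(241, Function('o')(-12)), Mul(-1, -166)) = Add(Add(241, Mul(Rational(1, 2), Pow(-12, -1), Add(-5, -12))), Mul(-1, -166)) = Add(Add(241, Mul(Rational(1, 2), Rational(-1, 12), -17)), 166) = Add(Add(241, Rational(17, 24)), 166) = Add(Rational(5801, 24), 166) = Rational(9785, 24)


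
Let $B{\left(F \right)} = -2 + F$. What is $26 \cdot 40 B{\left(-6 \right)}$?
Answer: $-8320$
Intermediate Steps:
$26 \cdot 40 B{\left(-6 \right)} = 26 \cdot 40 \left(-2 - 6\right) = 1040 \left(-8\right) = -8320$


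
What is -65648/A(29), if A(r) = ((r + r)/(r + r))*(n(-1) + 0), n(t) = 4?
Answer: -16412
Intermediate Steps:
A(r) = 4 (A(r) = ((r + r)/(r + r))*(4 + 0) = ((2*r)/((2*r)))*4 = ((2*r)*(1/(2*r)))*4 = 1*4 = 4)
-65648/A(29) = -65648/4 = -65648*¼ = -16412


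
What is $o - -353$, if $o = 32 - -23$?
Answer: $408$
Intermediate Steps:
$o = 55$ ($o = 32 + 23 = 55$)
$o - -353 = 55 - -353 = 55 + 353 = 408$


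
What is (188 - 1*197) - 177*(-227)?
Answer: 40170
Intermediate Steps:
(188 - 1*197) - 177*(-227) = (188 - 197) + 40179 = -9 + 40179 = 40170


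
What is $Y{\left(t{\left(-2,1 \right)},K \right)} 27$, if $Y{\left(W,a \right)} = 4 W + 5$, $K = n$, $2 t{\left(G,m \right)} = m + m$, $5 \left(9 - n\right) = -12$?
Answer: $243$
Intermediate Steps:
$n = \frac{57}{5}$ ($n = 9 - - \frac{12}{5} = 9 + \frac{12}{5} = \frac{57}{5} \approx 11.4$)
$t{\left(G,m \right)} = m$ ($t{\left(G,m \right)} = \frac{m + m}{2} = \frac{2 m}{2} = m$)
$K = \frac{57}{5} \approx 11.4$
$Y{\left(W,a \right)} = 5 + 4 W$
$Y{\left(t{\left(-2,1 \right)},K \right)} 27 = \left(5 + 4 \cdot 1\right) 27 = \left(5 + 4\right) 27 = 9 \cdot 27 = 243$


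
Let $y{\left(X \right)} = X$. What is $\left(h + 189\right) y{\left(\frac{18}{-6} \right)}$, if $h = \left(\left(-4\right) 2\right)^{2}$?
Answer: $-759$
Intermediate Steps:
$h = 64$ ($h = \left(-8\right)^{2} = 64$)
$\left(h + 189\right) y{\left(\frac{18}{-6} \right)} = \left(64 + 189\right) \frac{18}{-6} = 253 \cdot 18 \left(- \frac{1}{6}\right) = 253 \left(-3\right) = -759$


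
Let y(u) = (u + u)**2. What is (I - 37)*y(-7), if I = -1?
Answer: -7448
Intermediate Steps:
y(u) = 4*u**2 (y(u) = (2*u)**2 = 4*u**2)
(I - 37)*y(-7) = (-1 - 37)*(4*(-7)**2) = -152*49 = -38*196 = -7448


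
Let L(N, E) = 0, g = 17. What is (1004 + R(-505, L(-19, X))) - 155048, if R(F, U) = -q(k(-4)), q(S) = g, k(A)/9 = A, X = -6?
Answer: -154061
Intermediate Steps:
k(A) = 9*A
q(S) = 17
R(F, U) = -17 (R(F, U) = -1*17 = -17)
(1004 + R(-505, L(-19, X))) - 155048 = (1004 - 17) - 155048 = 987 - 155048 = -154061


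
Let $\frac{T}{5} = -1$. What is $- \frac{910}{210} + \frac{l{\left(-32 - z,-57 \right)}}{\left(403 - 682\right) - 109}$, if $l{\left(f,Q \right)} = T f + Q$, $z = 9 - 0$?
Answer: $- \frac{1372}{291} \approx -4.7148$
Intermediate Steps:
$T = -5$ ($T = 5 \left(-1\right) = -5$)
$z = 9$ ($z = 9 + 0 = 9$)
$l{\left(f,Q \right)} = Q - 5 f$ ($l{\left(f,Q \right)} = - 5 f + Q = Q - 5 f$)
$- \frac{910}{210} + \frac{l{\left(-32 - z,-57 \right)}}{\left(403 - 682\right) - 109} = - \frac{910}{210} + \frac{-57 - 5 \left(-32 - 9\right)}{\left(403 - 682\right) - 109} = \left(-910\right) \frac{1}{210} + \frac{-57 - 5 \left(-32 - 9\right)}{-279 - 109} = - \frac{13}{3} + \frac{-57 - -205}{-388} = - \frac{13}{3} + \left(-57 + 205\right) \left(- \frac{1}{388}\right) = - \frac{13}{3} + 148 \left(- \frac{1}{388}\right) = - \frac{13}{3} - \frac{37}{97} = - \frac{1372}{291}$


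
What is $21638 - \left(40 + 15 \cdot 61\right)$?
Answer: $20683$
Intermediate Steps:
$21638 - \left(40 + 15 \cdot 61\right) = 21638 - \left(40 + 915\right) = 21638 - 955 = 20683$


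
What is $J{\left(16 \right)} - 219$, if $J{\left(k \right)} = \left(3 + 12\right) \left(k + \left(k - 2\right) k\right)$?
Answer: $3381$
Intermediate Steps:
$J{\left(k \right)} = 15 k + 15 k \left(-2 + k\right)$ ($J{\left(k \right)} = 15 \left(k + \left(-2 + k\right) k\right) = 15 \left(k + k \left(-2 + k\right)\right) = 15 k + 15 k \left(-2 + k\right)$)
$J{\left(16 \right)} - 219 = 15 \cdot 16 \left(-1 + 16\right) - 219 = 15 \cdot 16 \cdot 15 - 219 = 3600 - 219 = 3381$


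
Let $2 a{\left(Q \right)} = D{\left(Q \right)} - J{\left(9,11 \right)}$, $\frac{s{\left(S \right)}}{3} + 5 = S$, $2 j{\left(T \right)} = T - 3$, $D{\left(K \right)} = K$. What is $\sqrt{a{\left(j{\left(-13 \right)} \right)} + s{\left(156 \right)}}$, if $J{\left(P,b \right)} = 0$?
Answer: $\sqrt{449} \approx 21.19$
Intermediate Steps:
$j{\left(T \right)} = - \frac{3}{2} + \frac{T}{2}$ ($j{\left(T \right)} = \frac{T - 3}{2} = \frac{-3 + T}{2} = - \frac{3}{2} + \frac{T}{2}$)
$s{\left(S \right)} = -15 + 3 S$
$a{\left(Q \right)} = \frac{Q}{2}$ ($a{\left(Q \right)} = \frac{Q - 0}{2} = \frac{Q + 0}{2} = \frac{Q}{2}$)
$\sqrt{a{\left(j{\left(-13 \right)} \right)} + s{\left(156 \right)}} = \sqrt{\frac{- \frac{3}{2} + \frac{1}{2} \left(-13\right)}{2} + \left(-15 + 3 \cdot 156\right)} = \sqrt{\frac{- \frac{3}{2} - \frac{13}{2}}{2} + \left(-15 + 468\right)} = \sqrt{\frac{1}{2} \left(-8\right) + 453} = \sqrt{-4 + 453} = \sqrt{449}$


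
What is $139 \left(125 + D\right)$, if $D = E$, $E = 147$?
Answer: $37808$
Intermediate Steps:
$D = 147$
$139 \left(125 + D\right) = 139 \left(125 + 147\right) = 139 \cdot 272 = 37808$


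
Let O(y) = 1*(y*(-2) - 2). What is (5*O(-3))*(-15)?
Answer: -300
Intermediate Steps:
O(y) = -2 - 2*y (O(y) = 1*(-2*y - 2) = 1*(-2 - 2*y) = -2 - 2*y)
(5*O(-3))*(-15) = (5*(-2 - 2*(-3)))*(-15) = (5*(-2 + 6))*(-15) = (5*4)*(-15) = 20*(-15) = -300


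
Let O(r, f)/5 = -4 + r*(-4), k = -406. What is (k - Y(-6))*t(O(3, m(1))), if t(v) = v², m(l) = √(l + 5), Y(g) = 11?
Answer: -2668800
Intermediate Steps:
m(l) = √(5 + l)
O(r, f) = -20 - 20*r (O(r, f) = 5*(-4 + r*(-4)) = 5*(-4 - 4*r) = -20 - 20*r)
(k - Y(-6))*t(O(3, m(1))) = (-406 - 1*11)*(-20 - 20*3)² = (-406 - 11)*(-20 - 60)² = -417*(-80)² = -417*6400 = -2668800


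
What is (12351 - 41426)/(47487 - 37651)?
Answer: -29075/9836 ≈ -2.9560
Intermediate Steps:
(12351 - 41426)/(47487 - 37651) = -29075/9836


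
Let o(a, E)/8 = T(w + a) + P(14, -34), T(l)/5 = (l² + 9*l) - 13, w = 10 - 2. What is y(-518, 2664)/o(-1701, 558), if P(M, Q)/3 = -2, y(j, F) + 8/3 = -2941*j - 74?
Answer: 1142521/85529934 ≈ 0.013358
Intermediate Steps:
y(j, F) = -230/3 - 2941*j (y(j, F) = -8/3 + (-2941*j - 74) = -8/3 + (-74 - 2941*j) = -230/3 - 2941*j)
w = 8
P(M, Q) = -6 (P(M, Q) = 3*(-2) = -6)
T(l) = -65 + 5*l² + 45*l (T(l) = 5*((l² + 9*l) - 13) = 5*(-13 + l² + 9*l) = -65 + 5*l² + 45*l)
o(a, E) = 2312 + 40*(8 + a)² + 360*a (o(a, E) = 8*((-65 + 5*(8 + a)² + 45*(8 + a)) - 6) = 8*((-65 + 5*(8 + a)² + (360 + 45*a)) - 6) = 8*((295 + 5*(8 + a)² + 45*a) - 6) = 8*(289 + 5*(8 + a)² + 45*a) = 2312 + 40*(8 + a)² + 360*a)
y(-518, 2664)/o(-1701, 558) = (-230/3 - 2941*(-518))/(4872 + 40*(-1701)² + 1000*(-1701)) = (-230/3 + 1523438)/(4872 + 40*2893401 - 1701000) = 4570084/(3*(4872 + 115736040 - 1701000)) = (4570084/3)/114039912 = (4570084/3)*(1/114039912) = 1142521/85529934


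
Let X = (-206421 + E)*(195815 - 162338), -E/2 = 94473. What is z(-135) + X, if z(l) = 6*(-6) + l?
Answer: -13235701230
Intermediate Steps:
E = -188946 (E = -2*94473 = -188946)
z(l) = -36 + l
X = -13235701059 (X = (-206421 - 188946)*(195815 - 162338) = -395367*33477 = -13235701059)
z(-135) + X = (-36 - 135) - 13235701059 = -171 - 13235701059 = -13235701230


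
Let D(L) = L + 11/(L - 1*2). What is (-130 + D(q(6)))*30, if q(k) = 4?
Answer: -3615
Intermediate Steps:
D(L) = L + 11/(-2 + L) (D(L) = L + 11/(L - 2) = L + 11/(-2 + L))
(-130 + D(q(6)))*30 = (-130 + (11 + 4² - 2*4)/(-2 + 4))*30 = (-130 + (11 + 16 - 8)/2)*30 = (-130 + (½)*19)*30 = (-130 + 19/2)*30 = -241/2*30 = -3615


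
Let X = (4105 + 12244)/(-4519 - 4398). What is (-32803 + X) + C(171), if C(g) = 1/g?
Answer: -50021030783/1524807 ≈ -32805.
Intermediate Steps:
X = -16349/8917 (X = 16349/(-8917) = 16349*(-1/8917) = -16349/8917 ≈ -1.8335)
(-32803 + X) + C(171) = (-32803 - 16349/8917) + 1/171 = -292520700/8917 + 1/171 = -50021030783/1524807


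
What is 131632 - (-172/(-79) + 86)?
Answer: 10391962/79 ≈ 1.3154e+5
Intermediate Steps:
131632 - (-172/(-79) + 86) = 131632 - (-172*(-1/79) + 86) = 131632 - (172/79 + 86) = 131632 - 1*6966/79 = 131632 - 6966/79 = 10391962/79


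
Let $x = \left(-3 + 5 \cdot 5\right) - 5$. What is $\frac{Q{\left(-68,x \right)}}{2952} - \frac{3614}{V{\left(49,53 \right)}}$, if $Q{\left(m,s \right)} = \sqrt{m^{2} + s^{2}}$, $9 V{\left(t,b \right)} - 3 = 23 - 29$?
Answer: $10842 + \frac{17 \sqrt{17}}{2952} \approx 10842.0$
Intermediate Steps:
$x = 17$ ($x = \left(-3 + 25\right) - 5 = 22 - 5 = 17$)
$V{\left(t,b \right)} = - \frac{1}{3}$ ($V{\left(t,b \right)} = \frac{1}{3} + \frac{23 - 29}{9} = \frac{1}{3} + \frac{1}{9} \left(-6\right) = \frac{1}{3} - \frac{2}{3} = - \frac{1}{3}$)
$\frac{Q{\left(-68,x \right)}}{2952} - \frac{3614}{V{\left(49,53 \right)}} = \frac{\sqrt{\left(-68\right)^{2} + 17^{2}}}{2952} - \frac{3614}{- \frac{1}{3}} = \sqrt{4624 + 289} \cdot \frac{1}{2952} - -10842 = \sqrt{4913} \cdot \frac{1}{2952} + 10842 = 17 \sqrt{17} \cdot \frac{1}{2952} + 10842 = \frac{17 \sqrt{17}}{2952} + 10842 = 10842 + \frac{17 \sqrt{17}}{2952}$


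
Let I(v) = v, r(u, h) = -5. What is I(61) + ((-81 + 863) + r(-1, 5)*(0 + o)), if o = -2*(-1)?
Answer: 833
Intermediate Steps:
o = 2
I(61) + ((-81 + 863) + r(-1, 5)*(0 + o)) = 61 + ((-81 + 863) - 5*(0 + 2)) = 61 + (782 - 5*2) = 61 + (782 - 10) = 61 + 772 = 833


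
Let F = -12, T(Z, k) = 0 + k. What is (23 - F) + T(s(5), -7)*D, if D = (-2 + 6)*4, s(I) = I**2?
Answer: -77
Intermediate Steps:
T(Z, k) = k
D = 16 (D = 4*4 = 16)
(23 - F) + T(s(5), -7)*D = (23 - 1*(-12)) - 7*16 = (23 + 12) - 112 = 35 - 112 = -77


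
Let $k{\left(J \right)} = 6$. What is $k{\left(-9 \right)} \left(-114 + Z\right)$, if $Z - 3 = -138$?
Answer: $-1494$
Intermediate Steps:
$Z = -135$ ($Z = 3 - 138 = -135$)
$k{\left(-9 \right)} \left(-114 + Z\right) = 6 \left(-114 - 135\right) = 6 \left(-249\right) = -1494$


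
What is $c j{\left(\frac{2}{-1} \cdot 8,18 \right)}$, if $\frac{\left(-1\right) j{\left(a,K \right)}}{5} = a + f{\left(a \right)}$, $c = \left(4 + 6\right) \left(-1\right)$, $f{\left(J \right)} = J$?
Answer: $-1600$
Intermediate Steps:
$c = -10$ ($c = 10 \left(-1\right) = -10$)
$j{\left(a,K \right)} = - 10 a$ ($j{\left(a,K \right)} = - 5 \left(a + a\right) = - 5 \cdot 2 a = - 10 a$)
$c j{\left(\frac{2}{-1} \cdot 8,18 \right)} = - 10 \left(- 10 \frac{2}{-1} \cdot 8\right) = - 10 \left(- 10 \cdot 2 \left(-1\right) 8\right) = - 10 \left(- 10 \left(\left(-2\right) 8\right)\right) = - 10 \left(\left(-10\right) \left(-16\right)\right) = \left(-10\right) 160 = -1600$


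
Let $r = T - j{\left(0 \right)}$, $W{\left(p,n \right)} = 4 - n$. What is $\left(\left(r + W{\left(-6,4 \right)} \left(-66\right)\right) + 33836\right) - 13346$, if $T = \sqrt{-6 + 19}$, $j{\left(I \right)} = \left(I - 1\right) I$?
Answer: $20490 + \sqrt{13} \approx 20494.0$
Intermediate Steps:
$j{\left(I \right)} = I \left(-1 + I\right)$ ($j{\left(I \right)} = \left(-1 + I\right) I = I \left(-1 + I\right)$)
$T = \sqrt{13} \approx 3.6056$
$r = \sqrt{13}$ ($r = \sqrt{13} - 0 \left(-1 + 0\right) = \sqrt{13} - 0 \left(-1\right) = \sqrt{13} - 0 = \sqrt{13} + 0 = \sqrt{13} \approx 3.6056$)
$\left(\left(r + W{\left(-6,4 \right)} \left(-66\right)\right) + 33836\right) - 13346 = \left(\left(\sqrt{13} + \left(4 - 4\right) \left(-66\right)\right) + 33836\right) - 13346 = \left(\left(\sqrt{13} + 0 \left(-66\right)\right) + 33836\right) - 13346 = \left(\left(\sqrt{13} + 0\right) + 33836\right) - 13346 = \left(\sqrt{13} + 33836\right) - 13346 = \left(33836 + \sqrt{13}\right) - 13346 = 20490 + \sqrt{13}$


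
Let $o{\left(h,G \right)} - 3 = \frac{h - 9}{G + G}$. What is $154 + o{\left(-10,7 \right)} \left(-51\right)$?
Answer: $\frac{983}{14} \approx 70.214$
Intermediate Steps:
$o{\left(h,G \right)} = 3 + \frac{-9 + h}{2 G}$ ($o{\left(h,G \right)} = 3 + \frac{h - 9}{G + G} = 3 + \frac{-9 + h}{2 G}$)
$154 + o{\left(-10,7 \right)} \left(-51\right) = 154 + \frac{-9 - 10 + 6 \cdot 7}{2 \cdot 7} \left(-51\right) = 154 + \frac{1}{2} \cdot \frac{1}{7} \left(-9 - 10 + 42\right) \left(-51\right) = 154 + \frac{1}{2} \cdot \frac{1}{7} \cdot 23 \left(-51\right) = 154 + \frac{23}{14} \left(-51\right) = 154 - \frac{1173}{14} = \frac{983}{14}$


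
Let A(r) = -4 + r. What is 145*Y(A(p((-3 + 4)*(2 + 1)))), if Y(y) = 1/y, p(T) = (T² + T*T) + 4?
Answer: 145/18 ≈ 8.0556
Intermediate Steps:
p(T) = 4 + 2*T² (p(T) = (T² + T²) + 4 = 2*T² + 4 = 4 + 2*T²)
145*Y(A(p((-3 + 4)*(2 + 1)))) = 145/(-4 + (4 + 2*((-3 + 4)*(2 + 1))²)) = 145/(-4 + (4 + 2*(1*3)²)) = 145/(-4 + (4 + 2*3²)) = 145/(-4 + (4 + 2*9)) = 145/(-4 + (4 + 18)) = 145/(-4 + 22) = 145/18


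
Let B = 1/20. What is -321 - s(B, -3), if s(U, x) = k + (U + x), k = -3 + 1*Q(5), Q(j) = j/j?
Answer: -6321/20 ≈ -316.05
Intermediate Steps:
Q(j) = 1
k = -2 (k = -3 + 1*1 = -3 + 1 = -2)
B = 1/20 ≈ 0.050000
s(U, x) = -2 + U + x (s(U, x) = -2 + (U + x) = -2 + U + x)
-321 - s(B, -3) = -321 - (-2 + 1/20 - 3) = -321 - 1*(-99/20) = -321 + 99/20 = -6321/20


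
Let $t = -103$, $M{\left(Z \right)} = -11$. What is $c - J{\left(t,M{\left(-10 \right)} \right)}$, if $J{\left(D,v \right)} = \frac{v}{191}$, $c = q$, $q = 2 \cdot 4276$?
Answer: $\frac{1633443}{191} \approx 8552.1$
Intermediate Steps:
$q = 8552$
$c = 8552$
$J{\left(D,v \right)} = \frac{v}{191}$ ($J{\left(D,v \right)} = v \frac{1}{191} = \frac{v}{191}$)
$c - J{\left(t,M{\left(-10 \right)} \right)} = 8552 - \frac{1}{191} \left(-11\right) = 8552 - - \frac{11}{191} = 8552 + \frac{11}{191} = \frac{1633443}{191}$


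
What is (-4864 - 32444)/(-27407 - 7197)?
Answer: 9327/8651 ≈ 1.0781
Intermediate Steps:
(-4864 - 32444)/(-27407 - 7197) = -37308/(-34604) = -37308*(-1/34604) = 9327/8651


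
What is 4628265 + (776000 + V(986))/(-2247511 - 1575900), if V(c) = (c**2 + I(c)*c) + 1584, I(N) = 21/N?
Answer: 17695757562114/3823411 ≈ 4.6283e+6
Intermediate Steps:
V(c) = 1605 + c**2 (V(c) = (c**2 + (21/c)*c) + 1584 = (c**2 + 21) + 1584 = (21 + c**2) + 1584 = 1605 + c**2)
4628265 + (776000 + V(986))/(-2247511 - 1575900) = 4628265 + (776000 + (1605 + 986**2))/(-2247511 - 1575900) = 4628265 + (776000 + (1605 + 972196))/(-3823411) = 4628265 + (776000 + 973801)*(-1/3823411) = 4628265 + 1749801*(-1/3823411) = 4628265 - 1749801/3823411 = 17695757562114/3823411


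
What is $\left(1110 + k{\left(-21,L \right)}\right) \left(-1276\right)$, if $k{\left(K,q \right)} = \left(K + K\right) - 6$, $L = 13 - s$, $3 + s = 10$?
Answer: $-1355112$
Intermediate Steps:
$s = 7$ ($s = -3 + 10 = 7$)
$L = 6$ ($L = 13 - 7 = 6$)
$k{\left(K,q \right)} = -6 + 2 K$ ($k{\left(K,q \right)} = 2 K - 6 = -6 + 2 K$)
$\left(1110 + k{\left(-21,L \right)}\right) \left(-1276\right) = \left(1110 + \left(-6 + 2 \left(-21\right)\right)\right) \left(-1276\right) = \left(1110 - 48\right) \left(-1276\right) = 1062 \left(-1276\right) = -1355112$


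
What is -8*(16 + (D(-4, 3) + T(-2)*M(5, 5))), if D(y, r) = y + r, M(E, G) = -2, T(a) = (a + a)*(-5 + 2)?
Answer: 72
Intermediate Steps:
T(a) = -6*a (T(a) = (2*a)*(-3) = -6*a)
D(y, r) = r + y
-8*(16 + (D(-4, 3) + T(-2)*M(5, 5))) = -8*(16 + ((3 - 4) - 6*(-2)*(-2))) = -8*(16 + (-1 + 12*(-2))) = -8*(16 + (-1 - 24)) = -8*(16 - 25) = -8*(-9) = 72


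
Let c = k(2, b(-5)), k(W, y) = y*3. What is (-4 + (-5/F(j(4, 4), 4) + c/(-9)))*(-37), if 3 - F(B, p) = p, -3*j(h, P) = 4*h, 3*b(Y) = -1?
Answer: -370/9 ≈ -41.111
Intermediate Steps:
b(Y) = -⅓ (b(Y) = (⅓)*(-1) = -⅓)
j(h, P) = -4*h/3
F(B, p) = 3 - p
k(W, y) = 3*y
c = -1 (c = 3*(-⅓) = -1)
(-4 + (-5/F(j(4, 4), 4) + c/(-9)))*(-37) = (-4 + (-5/(3 - 1*4) - 1/(-9)))*(-37) = (-4 + (-5/(3 - 4) - 1*(-⅑)))*(-37) = (-4 + (-5/(-1) + ⅑))*(-37) = (-4 + (-5*(-1) + ⅑))*(-37) = (-4 + (5 + ⅑))*(-37) = (-4 + 46/9)*(-37) = (10/9)*(-37) = -370/9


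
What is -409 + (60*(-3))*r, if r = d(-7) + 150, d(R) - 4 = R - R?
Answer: -28129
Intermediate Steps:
d(R) = 4 (d(R) = 4 + (R - R) = 4 + 0 = 4)
r = 154 (r = 4 + 150 = 154)
-409 + (60*(-3))*r = -409 + (60*(-3))*154 = -409 - 180*154 = -409 - 27720 = -28129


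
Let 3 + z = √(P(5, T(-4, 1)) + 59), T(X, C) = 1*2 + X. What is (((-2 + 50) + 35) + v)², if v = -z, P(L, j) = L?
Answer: 6084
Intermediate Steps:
T(X, C) = 2 + X
z = 5 (z = -3 + √(5 + 59) = -3 + √64 = -3 + 8 = 5)
v = -5 (v = -1*5 = -5)
(((-2 + 50) + 35) + v)² = (((-2 + 50) + 35) - 5)² = ((48 + 35) - 5)² = (83 - 5)² = 78² = 6084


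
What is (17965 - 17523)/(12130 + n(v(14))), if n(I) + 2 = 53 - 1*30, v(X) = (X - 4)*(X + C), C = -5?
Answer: 442/12151 ≈ 0.036376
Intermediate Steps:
v(X) = (-5 + X)*(-4 + X) (v(X) = (X - 4)*(X - 5) = (-4 + X)*(-5 + X) = (-5 + X)*(-4 + X))
n(I) = 21 (n(I) = -2 + (53 - 1*30) = -2 + (53 - 30) = -2 + 23 = 21)
(17965 - 17523)/(12130 + n(v(14))) = (17965 - 17523)/(12130 + 21) = 442/12151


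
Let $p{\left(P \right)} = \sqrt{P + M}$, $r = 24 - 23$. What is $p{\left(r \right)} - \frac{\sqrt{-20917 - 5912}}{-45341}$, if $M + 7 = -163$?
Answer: $\frac{i \left(589433 + 3 \sqrt{2981}\right)}{45341} \approx 13.004 i$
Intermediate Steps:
$M = -170$ ($M = -7 - 163 = -170$)
$r = 1$ ($r = 24 - 23 = 1$)
$p{\left(P \right)} = \sqrt{-170 + P}$ ($p{\left(P \right)} = \sqrt{P - 170} = \sqrt{-170 + P}$)
$p{\left(r \right)} - \frac{\sqrt{-20917 - 5912}}{-45341} = \sqrt{-170 + 1} - \frac{\sqrt{-20917 - 5912}}{-45341} = \sqrt{-169} - \sqrt{-26829} \left(- \frac{1}{45341}\right) = 13 i - 3 i \sqrt{2981} \left(- \frac{1}{45341}\right) = 13 i - - \frac{3 i \sqrt{2981}}{45341} = 13 i + \frac{3 i \sqrt{2981}}{45341}$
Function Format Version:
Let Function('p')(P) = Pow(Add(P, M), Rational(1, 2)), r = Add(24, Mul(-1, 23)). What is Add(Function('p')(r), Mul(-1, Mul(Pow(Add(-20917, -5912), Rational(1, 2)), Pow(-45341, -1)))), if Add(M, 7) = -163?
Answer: Mul(Rational(1, 45341), I, Add(589433, Mul(3, Pow(2981, Rational(1, 2))))) ≈ Mul(13.004, I)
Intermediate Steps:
M = -170 (M = Add(-7, -163) = -170)
r = 1 (r = Add(24, -23) = 1)
Function('p')(P) = Pow(Add(-170, P), Rational(1, 2)) (Function('p')(P) = Pow(Add(P, -170), Rational(1, 2)) = Pow(Add(-170, P), Rational(1, 2)))
Add(Function('p')(r), Mul(-1, Mul(Pow(Add(-20917, -5912), Rational(1, 2)), Pow(-45341, -1)))) = Add(Pow(Add(-170, 1), Rational(1, 2)), Mul(-1, Mul(Pow(Add(-20917, -5912), Rational(1, 2)), Pow(-45341, -1)))) = Add(Pow(-169, Rational(1, 2)), Mul(-1, Mul(Pow(-26829, Rational(1, 2)), Rational(-1, 45341)))) = Add(Mul(13, I), Mul(-1, Mul(Mul(3, I, Pow(2981, Rational(1, 2))), Rational(-1, 45341)))) = Add(Mul(13, I), Mul(-1, Mul(Rational(-3, 45341), I, Pow(2981, Rational(1, 2))))) = Add(Mul(13, I), Mul(Rational(3, 45341), I, Pow(2981, Rational(1, 2))))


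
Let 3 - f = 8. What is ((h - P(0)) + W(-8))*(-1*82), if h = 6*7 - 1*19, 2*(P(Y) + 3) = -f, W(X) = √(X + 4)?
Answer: -1927 - 164*I ≈ -1927.0 - 164.0*I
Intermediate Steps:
W(X) = √(4 + X)
f = -5 (f = 3 - 1*8 = 3 - 8 = -5)
P(Y) = -½ (P(Y) = -3 + (-1*(-5))/2 = -3 + (½)*5 = -3 + 5/2 = -½)
h = 23 (h = 42 - 19 = 23)
((h - P(0)) + W(-8))*(-1*82) = ((23 - 1*(-½)) + √(4 - 8))*(-1*82) = ((23 + ½) + √(-4))*(-82) = (47/2 + 2*I)*(-82) = -1927 - 164*I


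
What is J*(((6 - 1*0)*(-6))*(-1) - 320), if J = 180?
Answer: -51120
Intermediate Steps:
J*(((6 - 1*0)*(-6))*(-1) - 320) = 180*(((6 - 1*0)*(-6))*(-1) - 320) = 180*(((6 + 0)*(-6))*(-1) - 320) = 180*((6*(-6))*(-1) - 320) = 180*(-36*(-1) - 320) = 180*(36 - 320) = 180*(-284) = -51120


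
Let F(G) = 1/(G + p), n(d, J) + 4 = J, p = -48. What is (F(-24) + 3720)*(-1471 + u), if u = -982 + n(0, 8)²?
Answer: -652723643/72 ≈ -9.0656e+6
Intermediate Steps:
n(d, J) = -4 + J
F(G) = 1/(-48 + G) (F(G) = 1/(G - 48) = 1/(-48 + G))
u = -966 (u = -982 + (-4 + 8)² = -982 + 4² = -982 + 16 = -966)
(F(-24) + 3720)*(-1471 + u) = (1/(-48 - 24) + 3720)*(-1471 - 966) = (1/(-72) + 3720)*(-2437) = (-1/72 + 3720)*(-2437) = (267839/72)*(-2437) = -652723643/72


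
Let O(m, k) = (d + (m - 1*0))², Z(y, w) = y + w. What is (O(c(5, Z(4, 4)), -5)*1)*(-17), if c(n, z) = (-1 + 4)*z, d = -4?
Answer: -6800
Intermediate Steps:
Z(y, w) = w + y
c(n, z) = 3*z
O(m, k) = (-4 + m)² (O(m, k) = (-4 + (m - 1*0))² = (-4 + (m + 0))² = (-4 + m)²)
(O(c(5, Z(4, 4)), -5)*1)*(-17) = ((-4 + 3*(4 + 4))²*1)*(-17) = ((-4 + 3*8)²*1)*(-17) = ((-4 + 24)²*1)*(-17) = (20²*1)*(-17) = (400*1)*(-17) = 400*(-17) = -6800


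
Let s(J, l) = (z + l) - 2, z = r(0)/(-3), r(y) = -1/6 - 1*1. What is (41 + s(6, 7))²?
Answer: 697225/324 ≈ 2151.9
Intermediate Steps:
r(y) = -7/6 (r(y) = -1*⅙ - 1 = -⅙ - 1 = -7/6)
z = 7/18 (z = -7/6/(-3) = -7/6*(-⅓) = 7/18 ≈ 0.38889)
s(J, l) = -29/18 + l (s(J, l) = (7/18 + l) - 2 = -29/18 + l)
(41 + s(6, 7))² = (41 + (-29/18 + 7))² = (41 + 97/18)² = (835/18)² = 697225/324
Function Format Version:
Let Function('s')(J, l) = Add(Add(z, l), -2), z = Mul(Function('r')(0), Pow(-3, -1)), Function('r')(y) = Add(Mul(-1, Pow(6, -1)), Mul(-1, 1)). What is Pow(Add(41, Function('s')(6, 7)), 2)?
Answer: Rational(697225, 324) ≈ 2151.9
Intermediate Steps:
Function('r')(y) = Rational(-7, 6) (Function('r')(y) = Add(Mul(-1, Rational(1, 6)), -1) = Add(Rational(-1, 6), -1) = Rational(-7, 6))
z = Rational(7, 18) (z = Mul(Rational(-7, 6), Pow(-3, -1)) = Mul(Rational(-7, 6), Rational(-1, 3)) = Rational(7, 18) ≈ 0.38889)
Function('s')(J, l) = Add(Rational(-29, 18), l) (Function('s')(J, l) = Add(Add(Rational(7, 18), l), -2) = Add(Rational(-29, 18), l))
Pow(Add(41, Function('s')(6, 7)), 2) = Pow(Add(41, Add(Rational(-29, 18), 7)), 2) = Pow(Add(41, Rational(97, 18)), 2) = Pow(Rational(835, 18), 2) = Rational(697225, 324)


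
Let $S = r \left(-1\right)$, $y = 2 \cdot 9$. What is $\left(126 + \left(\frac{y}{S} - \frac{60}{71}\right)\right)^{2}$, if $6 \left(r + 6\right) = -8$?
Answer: $\frac{9932713569}{609961} \approx 16284.0$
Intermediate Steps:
$r = - \frac{22}{3}$ ($r = -6 + \frac{1}{6} \left(-8\right) = -6 - \frac{4}{3} = - \frac{22}{3} \approx -7.3333$)
$y = 18$
$S = \frac{22}{3}$ ($S = \left(- \frac{22}{3}\right) \left(-1\right) = \frac{22}{3} \approx 7.3333$)
$\left(126 + \left(\frac{y}{S} - \frac{60}{71}\right)\right)^{2} = \left(126 + \left(\frac{18}{\frac{22}{3}} - \frac{60}{71}\right)\right)^{2} = \left(126 + \left(18 \cdot \frac{3}{22} - \frac{60}{71}\right)\right)^{2} = \left(126 + \left(\frac{27}{11} - \frac{60}{71}\right)\right)^{2} = \left(126 + \frac{1257}{781}\right)^{2} = \left(\frac{99663}{781}\right)^{2} = \frac{9932713569}{609961}$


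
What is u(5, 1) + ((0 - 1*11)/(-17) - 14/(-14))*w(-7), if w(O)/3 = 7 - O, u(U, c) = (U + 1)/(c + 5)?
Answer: 1193/17 ≈ 70.177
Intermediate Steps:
u(U, c) = (1 + U)/(5 + c)
w(O) = 21 - 3*O (w(O) = 3*(7 - O) = 21 - 3*O)
u(5, 1) + ((0 - 1*11)/(-17) - 14/(-14))*w(-7) = (1 + 5)/(5 + 1) + ((0 - 1*11)/(-17) - 14/(-14))*(21 - 3*(-7)) = 6/6 + ((0 - 11)*(-1/17) - 14*(-1/14))*(21 + 21) = (⅙)*6 + (-11*(-1/17) + 1)*42 = 1 + (11/17 + 1)*42 = 1 + (28/17)*42 = 1 + 1176/17 = 1193/17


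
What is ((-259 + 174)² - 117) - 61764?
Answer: -54656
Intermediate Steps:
((-259 + 174)² - 117) - 61764 = ((-85)² - 117) - 61764 = (7225 - 117) - 61764 = 7108 - 61764 = -54656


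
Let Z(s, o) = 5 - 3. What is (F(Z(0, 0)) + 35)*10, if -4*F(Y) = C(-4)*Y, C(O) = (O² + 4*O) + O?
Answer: 370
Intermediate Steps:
Z(s, o) = 2
C(O) = O² + 5*O
F(Y) = Y (F(Y) = -(-4*(5 - 4))*Y/4 = -(-4*1)*Y/4 = -(-1)*Y = Y)
(F(Z(0, 0)) + 35)*10 = (2 + 35)*10 = 37*10 = 370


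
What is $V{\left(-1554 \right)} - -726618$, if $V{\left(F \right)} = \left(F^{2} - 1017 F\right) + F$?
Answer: $4720398$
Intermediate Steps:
$V{\left(F \right)} = F^{2} - 1016 F$
$V{\left(-1554 \right)} - -726618 = - 1554 \left(-1016 - 1554\right) - -726618 = \left(-1554\right) \left(-2570\right) + 726618 = 3993780 + 726618 = 4720398$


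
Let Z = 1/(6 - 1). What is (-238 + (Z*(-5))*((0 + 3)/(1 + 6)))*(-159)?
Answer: 265371/7 ≈ 37910.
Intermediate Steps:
Z = ⅕ (Z = 1/5 = ⅕ ≈ 0.20000)
(-238 + (Z*(-5))*((0 + 3)/(1 + 6)))*(-159) = (-238 + ((⅕)*(-5))*((0 + 3)/(1 + 6)))*(-159) = (-238 - 3/7)*(-159) = -1669/7*(-159) = 265371/7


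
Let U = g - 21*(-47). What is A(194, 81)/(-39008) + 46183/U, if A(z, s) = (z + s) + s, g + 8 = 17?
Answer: 112571993/2428248 ≈ 46.359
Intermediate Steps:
g = 9 (g = -8 + 17 = 9)
A(z, s) = z + 2*s (A(z, s) = (s + z) + s = z + 2*s)
U = 996 (U = 9 - 21*(-47) = 9 + 987 = 996)
A(194, 81)/(-39008) + 46183/U = (194 + 2*81)/(-39008) + 46183/996 = (194 + 162)*(-1/39008) + 46183*(1/996) = 356*(-1/39008) + 46183/996 = -89/9752 + 46183/996 = 112571993/2428248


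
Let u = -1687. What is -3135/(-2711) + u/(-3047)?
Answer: 14125802/8260417 ≈ 1.7101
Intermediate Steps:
-3135/(-2711) + u/(-3047) = -3135/(-2711) - 1687/(-3047) = -3135*(-1/2711) - 1687*(-1/3047) = 3135/2711 + 1687/3047 = 14125802/8260417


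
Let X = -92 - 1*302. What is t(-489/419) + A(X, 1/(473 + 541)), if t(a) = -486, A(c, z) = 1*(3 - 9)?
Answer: -492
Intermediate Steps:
X = -394 (X = -92 - 302 = -394)
A(c, z) = -6 (A(c, z) = 1*(-6) = -6)
t(-489/419) + A(X, 1/(473 + 541)) = -486 - 6 = -492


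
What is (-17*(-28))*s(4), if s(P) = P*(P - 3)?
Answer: 1904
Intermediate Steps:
s(P) = P*(-3 + P)
(-17*(-28))*s(4) = (-17*(-28))*(4*(-3 + 4)) = 476*(4*1) = 476*4 = 1904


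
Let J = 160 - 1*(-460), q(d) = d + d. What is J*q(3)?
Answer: 3720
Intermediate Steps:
q(d) = 2*d
J = 620 (J = 160 + 460 = 620)
J*q(3) = 620*(2*3) = 620*6 = 3720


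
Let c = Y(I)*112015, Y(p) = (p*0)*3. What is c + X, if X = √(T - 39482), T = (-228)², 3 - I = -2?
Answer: √12502 ≈ 111.81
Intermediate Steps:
I = 5 (I = 3 - 1*(-2) = 3 + 2 = 5)
T = 51984
Y(p) = 0 (Y(p) = 0*3 = 0)
X = √12502 (X = √(51984 - 39482) = √12502 ≈ 111.81)
c = 0 (c = 0*112015 = 0)
c + X = 0 + √12502 = √12502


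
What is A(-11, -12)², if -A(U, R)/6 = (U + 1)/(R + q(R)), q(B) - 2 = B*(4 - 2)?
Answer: 900/289 ≈ 3.1142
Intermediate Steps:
q(B) = 2 + 2*B (q(B) = 2 + B*(4 - 2) = 2 + B*2 = 2 + 2*B)
A(U, R) = -6*(1 + U)/(2 + 3*R) (A(U, R) = -6*(U + 1)/(R + (2 + 2*R)) = -6*(1 + U)/(2 + 3*R))
A(-11, -12)² = (6*(-1 - 1*(-11))/(2 + 3*(-12)))² = (6*(-1 + 11)/(2 - 36))² = (6*10/(-34))² = (6*(-1/34)*10)² = (-30/17)² = 900/289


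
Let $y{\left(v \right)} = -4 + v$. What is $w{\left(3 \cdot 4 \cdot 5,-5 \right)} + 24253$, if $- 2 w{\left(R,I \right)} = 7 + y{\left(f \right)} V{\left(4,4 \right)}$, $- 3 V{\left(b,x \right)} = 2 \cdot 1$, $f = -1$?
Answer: $\frac{145487}{6} \approx 24248.0$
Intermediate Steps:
$V{\left(b,x \right)} = - \frac{2}{3}$ ($V{\left(b,x \right)} = - \frac{2 \cdot 1}{3} = \left(- \frac{1}{3}\right) 2 = - \frac{2}{3}$)
$w{\left(R,I \right)} = - \frac{31}{6}$ ($w{\left(R,I \right)} = - \frac{7 + \left(-4 - 1\right) \left(- \frac{2}{3}\right)}{2} = - \frac{7 - - \frac{10}{3}}{2} = - \frac{7 + \frac{10}{3}}{2} = \left(- \frac{1}{2}\right) \frac{31}{3} = - \frac{31}{6}$)
$w{\left(3 \cdot 4 \cdot 5,-5 \right)} + 24253 = - \frac{31}{6} + 24253 = \frac{145487}{6}$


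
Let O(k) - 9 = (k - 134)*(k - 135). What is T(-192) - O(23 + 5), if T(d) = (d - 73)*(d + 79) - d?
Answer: 18786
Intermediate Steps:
O(k) = 9 + (-135 + k)*(-134 + k) (O(k) = 9 + (k - 134)*(k - 135) = 9 + (-134 + k)*(-135 + k) = 9 + (-135 + k)*(-134 + k))
T(d) = -d + (-73 + d)*(79 + d) (T(d) = (-73 + d)*(79 + d) - d = -d + (-73 + d)*(79 + d))
T(-192) - O(23 + 5) = (-5767 + (-192)² + 5*(-192)) - (18099 + (23 + 5)² - 269*(23 + 5)) = (-5767 + 36864 - 960) - (18099 + 28² - 269*28) = 30137 - (18099 + 784 - 7532) = 30137 - 1*11351 = 30137 - 11351 = 18786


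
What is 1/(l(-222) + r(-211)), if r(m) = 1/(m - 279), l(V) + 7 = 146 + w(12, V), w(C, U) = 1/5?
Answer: 490/68207 ≈ 0.0071840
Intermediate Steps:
w(C, U) = ⅕
l(V) = 696/5 (l(V) = -7 + (146 + ⅕) = -7 + 731/5 = 696/5)
r(m) = 1/(-279 + m)
1/(l(-222) + r(-211)) = 1/(696/5 + 1/(-279 - 211)) = 1/(696/5 + 1/(-490)) = 1/(696/5 - 1/490) = 1/(68207/490) = 490/68207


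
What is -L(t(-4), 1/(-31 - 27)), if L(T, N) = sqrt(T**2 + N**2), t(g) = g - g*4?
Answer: -sqrt(484417)/58 ≈ -12.000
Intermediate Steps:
t(g) = -3*g (t(g) = g - 4*g = -3*g)
L(T, N) = sqrt(N**2 + T**2)
-L(t(-4), 1/(-31 - 27)) = -sqrt((1/(-31 - 27))**2 + (-3*(-4))**2) = -sqrt((1/(-58))**2 + 12**2) = -sqrt((-1/58)**2 + 144) = -sqrt(1/3364 + 144) = -sqrt(484417/3364) = -sqrt(484417)/58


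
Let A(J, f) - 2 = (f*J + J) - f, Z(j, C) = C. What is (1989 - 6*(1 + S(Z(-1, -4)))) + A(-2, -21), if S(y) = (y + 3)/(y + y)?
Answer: 8181/4 ≈ 2045.3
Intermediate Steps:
A(J, f) = 2 + J - f + J*f (A(J, f) = 2 + ((f*J + J) - f) = 2 + ((J*f + J) - f) = 2 + ((J + J*f) - f) = 2 + (J - f + J*f) = 2 + J - f + J*f)
S(y) = (3 + y)/(2*y) (S(y) = (3 + y)/((2*y)) = (3 + y)*(1/(2*y)) = (3 + y)/(2*y))
(1989 - 6*(1 + S(Z(-1, -4)))) + A(-2, -21) = (1989 - 6*(1 + (1/2)*(3 - 4)/(-4))) + (2 - 2 - 1*(-21) - 2*(-21)) = (1989 - 6*(1 + (1/2)*(-1/4)*(-1))) + (2 - 2 + 21 + 42) = (1989 - 6*(1 + 1/8)) + 63 = (1989 - 6*9/8) + 63 = (1989 - 27/4) + 63 = 7929/4 + 63 = 8181/4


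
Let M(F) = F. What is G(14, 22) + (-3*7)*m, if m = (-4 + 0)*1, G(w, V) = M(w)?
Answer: 98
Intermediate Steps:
G(w, V) = w
m = -4 (m = -4*1 = -4)
G(14, 22) + (-3*7)*m = 14 - 3*7*(-4) = 14 - 21*(-4) = 14 + 84 = 98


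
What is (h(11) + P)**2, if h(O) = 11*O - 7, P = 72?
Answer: 34596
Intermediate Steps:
h(O) = -7 + 11*O
(h(11) + P)**2 = ((-7 + 11*11) + 72)**2 = ((-7 + 121) + 72)**2 = (114 + 72)**2 = 186**2 = 34596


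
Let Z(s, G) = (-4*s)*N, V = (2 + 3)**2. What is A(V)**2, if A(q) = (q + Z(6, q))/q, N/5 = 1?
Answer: 361/25 ≈ 14.440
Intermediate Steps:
N = 5 (N = 5*1 = 5)
V = 25 (V = 5**2 = 25)
Z(s, G) = -20*s (Z(s, G) = -4*s*5 = -20*s)
A(q) = (-120 + q)/q (A(q) = (q - 20*6)/q = (q - 120)/q = (-120 + q)/q)
A(V)**2 = ((-120 + 25)/25)**2 = ((1/25)*(-95))**2 = (-19/5)**2 = 361/25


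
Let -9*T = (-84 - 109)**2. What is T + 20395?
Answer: 146306/9 ≈ 16256.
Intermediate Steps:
T = -37249/9 (T = -(-84 - 109)**2/9 = -1/9*(-193)**2 = -1/9*37249 = -37249/9 ≈ -4138.8)
T + 20395 = -37249/9 + 20395 = 146306/9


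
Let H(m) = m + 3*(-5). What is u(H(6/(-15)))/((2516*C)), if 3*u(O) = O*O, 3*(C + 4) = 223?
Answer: 5929/13271900 ≈ 0.00044673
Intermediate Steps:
C = 211/3 (C = -4 + (1/3)*223 = -4 + 223/3 = 211/3 ≈ 70.333)
H(m) = -15 + m (H(m) = m - 15 = -15 + m)
u(O) = O**2/3 (u(O) = (O*O)/3 = O**2/3)
u(H(6/(-15)))/((2516*C)) = ((-15 + 6/(-15))**2/3)/((2516*(211/3))) = ((-15 + 6*(-1/15))**2/3)/(530876/3) = ((-15 - 2/5)**2/3)*(3/530876) = ((-77/5)**2/3)*(3/530876) = ((1/3)*(5929/25))*(3/530876) = (5929/75)*(3/530876) = 5929/13271900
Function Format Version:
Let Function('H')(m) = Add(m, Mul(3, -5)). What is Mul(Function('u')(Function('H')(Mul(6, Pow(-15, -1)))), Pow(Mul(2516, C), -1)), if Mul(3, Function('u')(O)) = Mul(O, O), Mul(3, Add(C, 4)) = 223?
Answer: Rational(5929, 13271900) ≈ 0.00044673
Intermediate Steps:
C = Rational(211, 3) (C = Add(-4, Mul(Rational(1, 3), 223)) = Add(-4, Rational(223, 3)) = Rational(211, 3) ≈ 70.333)
Function('H')(m) = Add(-15, m) (Function('H')(m) = Add(m, -15) = Add(-15, m))
Function('u')(O) = Mul(Rational(1, 3), Pow(O, 2)) (Function('u')(O) = Mul(Rational(1, 3), Mul(O, O)) = Mul(Rational(1, 3), Pow(O, 2)))
Mul(Function('u')(Function('H')(Mul(6, Pow(-15, -1)))), Pow(Mul(2516, C), -1)) = Mul(Mul(Rational(1, 3), Pow(Add(-15, Mul(6, Pow(-15, -1))), 2)), Pow(Mul(2516, Rational(211, 3)), -1)) = Mul(Mul(Rational(1, 3), Pow(Add(-15, Mul(6, Rational(-1, 15))), 2)), Pow(Rational(530876, 3), -1)) = Mul(Mul(Rational(1, 3), Pow(Add(-15, Rational(-2, 5)), 2)), Rational(3, 530876)) = Mul(Mul(Rational(1, 3), Pow(Rational(-77, 5), 2)), Rational(3, 530876)) = Mul(Mul(Rational(1, 3), Rational(5929, 25)), Rational(3, 530876)) = Mul(Rational(5929, 75), Rational(3, 530876)) = Rational(5929, 13271900)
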